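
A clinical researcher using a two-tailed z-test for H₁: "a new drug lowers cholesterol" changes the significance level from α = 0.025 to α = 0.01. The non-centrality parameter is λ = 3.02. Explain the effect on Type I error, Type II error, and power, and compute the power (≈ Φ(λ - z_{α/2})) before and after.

Decreasing α from 0.025 to 0.01:
• Type I error rate decreases (α is the Type I rate by definition).
• Critical value moves from z_{α/2} = 2.241 to 2.576, so power = Φ(λ - z_{α/2}) goes from Φ(3.02 - 2.241) = 0.782 to Φ(3.02 - 2.576) = 0.671.
• Type II error rate β = 1 - power therefore increases (0.218 → 0.329).
Appropriate when false positives are costly — here, approving an ineffective drug — patients take a useless medication and may skip effective alternatives.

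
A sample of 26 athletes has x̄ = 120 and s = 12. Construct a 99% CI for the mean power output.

CI = x̄ ± t*(s/√n) = 120 ± 2.787(12/√26) = (113.44, 126.56)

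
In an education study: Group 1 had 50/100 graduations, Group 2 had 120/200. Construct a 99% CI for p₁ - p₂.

p̂₁ = 0.5, p̂₂ = 0.6. Difference = -0.1. CI = (-0.257, 0.057)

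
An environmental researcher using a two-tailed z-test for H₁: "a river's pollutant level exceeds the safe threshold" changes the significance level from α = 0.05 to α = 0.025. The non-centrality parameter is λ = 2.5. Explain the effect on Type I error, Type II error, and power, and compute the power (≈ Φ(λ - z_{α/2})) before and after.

Decreasing α from 0.05 to 0.025:
• Type I error rate decreases (α is the Type I rate by definition).
• Critical value moves from z_{α/2} = 1.96 to 2.241, so power = Φ(λ - z_{α/2}) goes from Φ(2.5 - 1.96) = 0.705 to Φ(2.5 - 2.241) = 0.602.
• Type II error rate β = 1 - power therefore increases (0.295 → 0.398).
Appropriate when false positives are costly — here, shutting down a compliant factory unnecessarily.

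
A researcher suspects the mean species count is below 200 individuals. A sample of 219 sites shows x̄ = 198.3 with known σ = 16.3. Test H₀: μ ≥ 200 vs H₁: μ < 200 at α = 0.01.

z = -1.543. Critical value: -2.33. Fail to reject H₀.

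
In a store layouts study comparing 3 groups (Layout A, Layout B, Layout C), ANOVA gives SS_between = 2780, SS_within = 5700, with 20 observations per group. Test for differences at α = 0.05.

df_between = 2, df_within = 57. F = MS_between/MS_within = 1390.0/100.0 = 13.9. F_crit ≈ 3.159. Reject H₀. At least one mean differs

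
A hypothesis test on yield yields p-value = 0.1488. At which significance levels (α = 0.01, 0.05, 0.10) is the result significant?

p = 0.1488. Not significant at any of the given levels.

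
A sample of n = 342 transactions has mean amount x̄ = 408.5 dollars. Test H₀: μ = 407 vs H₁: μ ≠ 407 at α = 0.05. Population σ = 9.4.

z = (x̄ - μ₀)/(σ/√n) = (408.5 - 407)/(9.4/√342) = 2.951. Critical value: ±1.96. Since |2.951| > 1.96, Reject H₀.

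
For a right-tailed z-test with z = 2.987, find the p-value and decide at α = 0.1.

p = P(Z > 2.987) = 1 - Φ(2.987) ≈ 0.0014. Since p < 0.1, reject H₀ (significant) at α = 0.1.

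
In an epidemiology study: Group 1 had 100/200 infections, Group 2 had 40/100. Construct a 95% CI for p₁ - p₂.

p̂₁ = 0.5, p̂₂ = 0.4. Difference = 0.1. CI = (-0.018, 0.218)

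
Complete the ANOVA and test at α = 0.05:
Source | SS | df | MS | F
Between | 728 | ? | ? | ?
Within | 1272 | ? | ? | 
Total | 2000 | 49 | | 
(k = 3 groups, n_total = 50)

df_between = 2, df_within = 47. MS_between = 364.0, MS_within = 27.06. F = 13.45, F_crit ≈ 3.195. Reject H₀.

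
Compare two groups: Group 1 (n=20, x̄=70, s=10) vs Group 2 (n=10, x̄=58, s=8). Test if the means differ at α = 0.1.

Pooled sp = 9.4. t = 3.295, df = 28. Critical t = ±1.701. Reject H₀.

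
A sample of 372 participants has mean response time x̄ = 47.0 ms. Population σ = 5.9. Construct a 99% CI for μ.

CI = x̄ ± z*(σ/√n) = 47.0 ± 2.576(5.9/√372) = 47.0 ± 0.79 = (46.21, 47.79)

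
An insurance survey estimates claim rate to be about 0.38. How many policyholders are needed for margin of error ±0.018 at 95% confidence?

n = z²p(1-p)/E² = 1.96²×0.38×0.62/0.018² = 2793.5 → n = 2794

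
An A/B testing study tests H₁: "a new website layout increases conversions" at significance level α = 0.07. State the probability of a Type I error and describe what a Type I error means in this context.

P(Type I error) = α = 0.07. A Type I error is rejecting H₀ when H₀ is actually true (false positive) — here, concluding that a new website layout increases conversions when in fact this is not the case. Consequence: rolling out a layout that doesn't actually help — wasted engineering effort.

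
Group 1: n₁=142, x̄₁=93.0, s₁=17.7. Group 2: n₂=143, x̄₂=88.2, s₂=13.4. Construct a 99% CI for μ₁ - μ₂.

Difference = 4.8. SE = √(17.7²/142 + 13.4²/143) = 1.861. CI = (0.01, 9.59)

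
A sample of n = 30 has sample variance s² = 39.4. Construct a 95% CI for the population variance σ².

df = 29. χ²_{0.025} = 45.722, χ²_{0.975} = 16.047. CI for σ² = ((n-1)s²/χ²_{α/2}, (n-1)s²/χ²_{1-α/2}) = (29·39.4/45.722, 29·39.4/16.047) = (24.99, 71.2)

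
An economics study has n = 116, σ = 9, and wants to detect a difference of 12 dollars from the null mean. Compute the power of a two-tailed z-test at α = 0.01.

SE = σ/√n = 9/√116 = 0.836. Non-centrality λ = d/SE = 12/0.836 = 14.36. Power ≈ Φ(λ - z_{α/2}) = Φ(14.36 - 2.576) = Φ(11.784) = 1.0.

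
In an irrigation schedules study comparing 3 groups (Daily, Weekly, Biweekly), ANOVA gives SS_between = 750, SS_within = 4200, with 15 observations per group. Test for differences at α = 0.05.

df_between = 2, df_within = 42. F = MS_between/MS_within = 375.0/100.0 = 3.75. F_crit ≈ 3.22. Reject H₀. At least one mean differs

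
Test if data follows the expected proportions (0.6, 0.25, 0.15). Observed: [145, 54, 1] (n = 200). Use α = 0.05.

Expected: [120.0, 50.0, 30.0]. χ² = 33.562. df = 2, critical = 5.991. Reject H₀.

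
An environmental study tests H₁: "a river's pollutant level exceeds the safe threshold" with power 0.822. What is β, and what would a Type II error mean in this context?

β = 1 - power = 1 - 0.822 = 0.178. A Type II error is failing to reject H₀ when H₀ is false (false negative) — here, failing to conclude that a river's pollutant level exceeds the safe threshold when in fact it is true. Consequence: allowing unsafe pollution to continue.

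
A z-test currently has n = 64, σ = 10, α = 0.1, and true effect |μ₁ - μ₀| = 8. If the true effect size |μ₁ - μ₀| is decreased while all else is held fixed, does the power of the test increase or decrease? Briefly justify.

Power decreases: a smaller true effect decreases the non-centrality λ = |μ₁ - μ₀|/(σ/√n).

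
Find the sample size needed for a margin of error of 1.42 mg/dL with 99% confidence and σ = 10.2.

n = (z*σ/E)² = (2.576×10.2/1.42)² = 342.4 → n = 343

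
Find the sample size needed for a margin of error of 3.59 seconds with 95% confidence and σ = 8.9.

n = (z*σ/E)² = (1.96×8.9/3.59)² = 23.6 → n = 24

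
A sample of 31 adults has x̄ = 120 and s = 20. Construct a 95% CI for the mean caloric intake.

CI = x̄ ± t*(s/√n) = 120 ± 2.042(20/√31) = (112.66, 127.34)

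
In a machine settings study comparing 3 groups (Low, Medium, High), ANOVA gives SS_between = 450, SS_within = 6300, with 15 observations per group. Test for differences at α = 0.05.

df_between = 2, df_within = 42. F = MS_between/MS_within = 225.0/150.0 = 1.5. F_crit ≈ 3.22. Fail to reject H₀.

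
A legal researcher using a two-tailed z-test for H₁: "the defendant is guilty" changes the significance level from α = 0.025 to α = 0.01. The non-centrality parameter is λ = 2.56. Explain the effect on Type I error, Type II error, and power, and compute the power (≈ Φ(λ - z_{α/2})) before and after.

Decreasing α from 0.025 to 0.01:
• Type I error rate decreases (α is the Type I rate by definition).
• Critical value moves from z_{α/2} = 2.241 to 2.576, so power = Φ(λ - z_{α/2}) goes from Φ(2.56 - 2.241) = 0.625 to Φ(2.56 - 2.576) = 0.494.
• Type II error rate β = 1 - power therefore increases (0.375 → 0.506).
Appropriate when false positives are costly — here, convicting an innocent person.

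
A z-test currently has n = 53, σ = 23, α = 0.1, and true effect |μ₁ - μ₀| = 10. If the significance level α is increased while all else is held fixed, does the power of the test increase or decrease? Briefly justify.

Power increases: a larger α lowers the critical value, so more of the H₁ sampling distribution falls in the rejection region.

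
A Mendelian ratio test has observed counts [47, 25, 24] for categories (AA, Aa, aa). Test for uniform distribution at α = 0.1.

Expected = 32 each. χ² = Σ(O-E)²/E = 10.562. df = 2, critical value = 4.605. Reject H₀.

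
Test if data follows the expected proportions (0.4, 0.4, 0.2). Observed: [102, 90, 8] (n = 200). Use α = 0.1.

Expected: [80.0, 80.0, 40.0]. χ² = 32.9. df = 2, critical = 4.605. Reject H₀.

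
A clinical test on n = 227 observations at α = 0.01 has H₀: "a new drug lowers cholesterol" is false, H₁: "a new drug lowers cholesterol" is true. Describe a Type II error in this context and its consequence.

Type II error: failing to reject H₀ when it is false — concluding that a new drug lowers cholesterol is not supported when in fact it is. Consequence: shelving an effective drug — patients miss out on a treatment that would have helped.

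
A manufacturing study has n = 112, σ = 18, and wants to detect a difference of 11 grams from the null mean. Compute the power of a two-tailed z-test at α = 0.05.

SE = σ/√n = 18/√112 = 1.701. Non-centrality λ = d/SE = 11/1.701 = 6.467. Power ≈ Φ(λ - z_{α/2}) = Φ(6.467 - 1.96) = Φ(4.507) = 1.0.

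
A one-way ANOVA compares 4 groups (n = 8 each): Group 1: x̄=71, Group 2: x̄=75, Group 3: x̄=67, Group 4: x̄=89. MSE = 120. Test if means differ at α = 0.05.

Grand mean = 75.5. SS_between = 2200.0, MS_between = 733.33. F = 6.111, F_crit ≈ 2.947. Reject H₀.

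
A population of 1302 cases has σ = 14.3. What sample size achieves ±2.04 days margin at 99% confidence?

Without FPC: n₀ = (2.576×14.3/2.04)² = 326.064. With FPC: n = n₀N/(n₀+N-1) = 260.9 → n = 261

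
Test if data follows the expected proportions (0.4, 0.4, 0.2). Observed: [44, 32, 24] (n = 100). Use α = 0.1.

Expected: [40.0, 40.0, 20.0]. χ² = 2.8. df = 2, critical = 4.605. Fail to reject H₀.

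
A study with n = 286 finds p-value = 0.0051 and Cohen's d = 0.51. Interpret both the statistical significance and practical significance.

Statistically significant (p = 0.0051 < 0.05). Cohen's d = 0.51 indicates a medium effect size. Both statistical and practical significance should be considered.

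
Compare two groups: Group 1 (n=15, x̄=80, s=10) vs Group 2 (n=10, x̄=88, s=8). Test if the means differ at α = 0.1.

Pooled sp = 9.27. t = -2.114, df = 23. Critical t = ±1.714. Reject H₀.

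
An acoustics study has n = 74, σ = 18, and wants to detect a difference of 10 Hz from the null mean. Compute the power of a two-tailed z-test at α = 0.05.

SE = σ/√n = 18/√74 = 2.092. Non-centrality λ = d/SE = 10/2.092 = 4.779. Power ≈ Φ(λ - z_{α/2}) = Φ(4.779 - 1.96) = Φ(2.819) = 0.998.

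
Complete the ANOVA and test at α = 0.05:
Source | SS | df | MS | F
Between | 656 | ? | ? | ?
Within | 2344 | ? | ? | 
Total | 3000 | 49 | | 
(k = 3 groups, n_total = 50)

df_between = 2, df_within = 47. MS_between = 328.0, MS_within = 49.87. F = 6.577, F_crit ≈ 3.195. Reject H₀.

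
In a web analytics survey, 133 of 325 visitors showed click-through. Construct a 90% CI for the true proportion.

p̂ = 0.409. CI = p̂ ± z*√(p̂(1-p̂)/n) = (0.364, 0.454)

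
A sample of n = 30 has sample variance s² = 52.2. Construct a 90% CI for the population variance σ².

df = 29. χ²_{0.05} = 42.557, χ²_{0.95} = 17.708. CI for σ² = ((n-1)s²/χ²_{α/2}, (n-1)s²/χ²_{1-α/2}) = (29·52.2/42.557, 29·52.2/17.708) = (35.57, 85.49)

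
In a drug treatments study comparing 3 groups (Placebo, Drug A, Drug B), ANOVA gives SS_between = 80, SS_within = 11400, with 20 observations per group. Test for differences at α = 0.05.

df_between = 2, df_within = 57. F = MS_between/MS_within = 40.0/200.0 = 0.2. F_crit ≈ 3.159. Fail to reject H₀.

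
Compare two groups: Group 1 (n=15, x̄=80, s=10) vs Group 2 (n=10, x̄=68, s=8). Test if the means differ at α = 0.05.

Pooled sp = 9.27. t = 3.171, df = 23. Critical t = ±2.069. Reject H₀.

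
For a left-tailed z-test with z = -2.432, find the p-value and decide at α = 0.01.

p = P(Z < -2.432) = Φ(-2.432) ≈ 0.0075. Since p < 0.01, reject H₀ (significant) at α = 0.01.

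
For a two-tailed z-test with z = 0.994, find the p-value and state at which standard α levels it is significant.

p = 2·P(Z > |0.994|) = 2·(1 - Φ(0.994)) ≈ 0.3202. Not significant at any standard level.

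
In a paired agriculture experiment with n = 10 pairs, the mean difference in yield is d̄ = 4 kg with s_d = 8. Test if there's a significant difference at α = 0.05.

t = d̄/(s_d/√n) = 4/(8/√10) = 1.581. df = 9, critical t = ±2.262. Fail to reject H₀.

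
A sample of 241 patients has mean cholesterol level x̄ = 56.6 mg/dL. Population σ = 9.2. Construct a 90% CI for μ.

CI = x̄ ± z*(σ/√n) = 56.6 ± 1.645(9.2/√241) = 56.6 ± 0.97 = (55.63, 57.57)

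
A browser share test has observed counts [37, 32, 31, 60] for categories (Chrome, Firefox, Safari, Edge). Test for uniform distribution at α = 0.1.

Expected = 40 each. χ² = Σ(O-E)²/E = 13.85. df = 3, critical value = 6.251. Reject H₀.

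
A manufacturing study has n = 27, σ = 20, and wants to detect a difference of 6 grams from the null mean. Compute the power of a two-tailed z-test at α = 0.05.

SE = σ/√n = 20/√27 = 3.849. Non-centrality λ = d/SE = 6/3.849 = 1.559. Power ≈ Φ(λ - z_{α/2}) = Φ(1.559 - 1.96) = Φ(-0.401) = 0.344.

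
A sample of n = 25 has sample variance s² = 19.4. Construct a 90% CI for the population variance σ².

df = 24. χ²_{0.05} = 36.415, χ²_{0.95} = 13.848. CI for σ² = ((n-1)s²/χ²_{α/2}, (n-1)s²/χ²_{1-α/2}) = (24·19.4/36.415, 24·19.4/13.848) = (12.79, 33.62)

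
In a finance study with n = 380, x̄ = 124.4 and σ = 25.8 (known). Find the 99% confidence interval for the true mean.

CI = x̄ ± z*(σ/√n) = 124.4 ± 2.576(25.8/√380) = 124.4 ± 3.41 = (120.99, 127.81)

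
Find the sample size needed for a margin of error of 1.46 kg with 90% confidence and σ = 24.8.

n = (z*σ/E)² = (1.645×24.8/1.46)² = 780.8 → n = 781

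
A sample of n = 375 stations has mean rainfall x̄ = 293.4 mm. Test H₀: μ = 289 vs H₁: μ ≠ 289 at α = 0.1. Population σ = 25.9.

z = (x̄ - μ₀)/(σ/√n) = (293.4 - 289)/(25.9/√375) = 3.29. Critical value: ±1.645. Since |3.29| > 1.645, Reject H₀.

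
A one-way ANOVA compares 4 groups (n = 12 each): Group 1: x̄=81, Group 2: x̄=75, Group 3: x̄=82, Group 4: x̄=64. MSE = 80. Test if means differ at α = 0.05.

Grand mean = 75.5. SS_between = 2460.0, MS_between = 820.0. F = 10.25, F_crit ≈ 2.816. Reject H₀.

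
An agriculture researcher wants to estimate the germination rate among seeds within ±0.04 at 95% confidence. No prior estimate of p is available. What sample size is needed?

Conservative approach: use p = 0.5 (maximizes p(1-p) = 0.25). n = z²(0.25)/E² = 1.96²×0.25/0.04² = 600.2 → n = 601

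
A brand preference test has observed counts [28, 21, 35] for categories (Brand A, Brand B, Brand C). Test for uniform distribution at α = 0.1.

Expected = 28 each. χ² = Σ(O-E)²/E = 3.5. df = 2, critical value = 4.605. Fail to reject H₀.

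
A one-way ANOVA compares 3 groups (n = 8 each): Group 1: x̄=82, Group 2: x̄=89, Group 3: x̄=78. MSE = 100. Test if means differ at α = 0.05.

Grand mean = 83.0. SS_between = 496.0, MS_between = 248.0. F = 2.48, F_crit ≈ 3.467. Fail to reject H₀.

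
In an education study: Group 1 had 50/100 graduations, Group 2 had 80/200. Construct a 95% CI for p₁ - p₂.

p̂₁ = 0.5, p̂₂ = 0.4. Difference = 0.1. CI = (-0.019, 0.219)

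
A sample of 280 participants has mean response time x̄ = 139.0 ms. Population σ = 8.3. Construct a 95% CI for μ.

CI = x̄ ± z*(σ/√n) = 139.0 ± 1.96(8.3/√280) = 139.0 ± 0.97 = (138.03, 139.97)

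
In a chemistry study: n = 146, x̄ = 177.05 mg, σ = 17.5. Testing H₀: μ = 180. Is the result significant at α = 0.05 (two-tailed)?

z = (177.05 - 180)/(17.5/√146) = -2.037. Since |z| > 1.96, significant at α = 0.05.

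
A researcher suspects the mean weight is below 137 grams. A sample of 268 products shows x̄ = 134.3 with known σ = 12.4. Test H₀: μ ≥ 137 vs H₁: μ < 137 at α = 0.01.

z = -3.565. Critical value: -2.33. Reject H₀.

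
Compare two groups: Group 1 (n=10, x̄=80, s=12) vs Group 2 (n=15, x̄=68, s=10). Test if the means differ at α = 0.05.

Pooled sp = 10.83. t = 2.715, df = 23. Critical t = ±2.069. Reject H₀.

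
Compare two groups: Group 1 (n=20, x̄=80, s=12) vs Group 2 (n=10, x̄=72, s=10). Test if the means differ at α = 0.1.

Pooled sp = 11.4. t = 1.813, df = 28. Critical t = ±1.701. Reject H₀.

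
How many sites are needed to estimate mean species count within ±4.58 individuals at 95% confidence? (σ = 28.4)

n = (z*σ/E)² = (1.96×28.4/4.58)² = 147.7 → n = 148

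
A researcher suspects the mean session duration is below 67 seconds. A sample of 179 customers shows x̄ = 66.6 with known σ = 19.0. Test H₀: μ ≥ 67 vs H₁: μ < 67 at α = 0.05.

z = -0.282. Critical value: -1.645. Fail to reject H₀.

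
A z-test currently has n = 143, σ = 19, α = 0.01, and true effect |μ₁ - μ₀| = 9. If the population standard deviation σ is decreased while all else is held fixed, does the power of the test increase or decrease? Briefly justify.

Power increases: a smaller σ shrinks the standard error σ/√n, moving the sampling distribution under H₁ further from the critical value.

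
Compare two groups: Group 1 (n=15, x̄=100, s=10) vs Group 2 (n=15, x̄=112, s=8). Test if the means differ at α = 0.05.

Pooled sp = 9.06. t = -3.629, df = 28. Critical t = ±2.048. Reject H₀.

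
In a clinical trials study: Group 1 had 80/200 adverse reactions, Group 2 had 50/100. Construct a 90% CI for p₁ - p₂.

p̂₁ = 0.4, p̂₂ = 0.5. Difference = -0.1. CI = (-0.2, 0.0)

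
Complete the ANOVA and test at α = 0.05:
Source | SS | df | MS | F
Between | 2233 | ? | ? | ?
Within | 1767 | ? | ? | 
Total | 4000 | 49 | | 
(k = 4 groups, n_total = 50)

df_between = 3, df_within = 46. MS_between = 744.33, MS_within = 38.41. F = 19.377, F_crit ≈ 2.807. Reject H₀.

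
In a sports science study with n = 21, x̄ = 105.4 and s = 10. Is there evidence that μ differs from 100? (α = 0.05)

t = (x̄ - μ₀)/(s/√n) = (105.4 - 100)/(10/√21) = 2.475. df = 20, critical t = ±2.086. Reject H₀.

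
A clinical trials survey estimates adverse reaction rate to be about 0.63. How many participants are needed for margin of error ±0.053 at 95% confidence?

n = z²p(1-p)/E² = 1.96²×0.63×0.37/0.053² = 318.8 → n = 319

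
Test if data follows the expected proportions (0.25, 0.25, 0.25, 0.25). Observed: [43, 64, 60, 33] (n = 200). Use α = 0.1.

Expected: [50.0, 50.0, 50.0, 50.0]. χ² = 12.68. df = 3, critical = 6.251. Reject H₀.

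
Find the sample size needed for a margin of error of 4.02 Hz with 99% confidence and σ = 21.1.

n = (z*σ/E)² = (2.576×21.1/4.02)² = 182.8 → n = 183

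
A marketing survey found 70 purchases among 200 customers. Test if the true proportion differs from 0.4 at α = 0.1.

p̂ = 0.35, p₀ = 0.4. z = (p̂ - p₀)/√(p₀(1-p₀)/n) = -1.443. Critical: ±1.645. Fail to reject H₀.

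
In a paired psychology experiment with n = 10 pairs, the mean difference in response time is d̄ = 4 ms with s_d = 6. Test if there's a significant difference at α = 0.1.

t = d̄/(s_d/√n) = 4/(6/√10) = 2.108. df = 9, critical t = ±1.833. Reject H₀.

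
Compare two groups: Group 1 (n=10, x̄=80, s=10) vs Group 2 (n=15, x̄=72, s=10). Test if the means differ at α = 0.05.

Pooled sp = 10.0. t = 1.96, df = 23. Critical t = ±2.069. Fail to reject H₀.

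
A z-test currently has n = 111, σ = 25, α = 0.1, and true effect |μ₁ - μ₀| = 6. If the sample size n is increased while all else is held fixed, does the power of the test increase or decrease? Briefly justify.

Power increases: a larger n shrinks the standard error σ/√n, moving the sampling distribution under H₁ further from the critical value.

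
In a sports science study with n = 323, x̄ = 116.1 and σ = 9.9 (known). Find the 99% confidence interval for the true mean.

CI = x̄ ± z*(σ/√n) = 116.1 ± 2.576(9.9/√323) = 116.1 ± 1.42 = (114.68, 117.52)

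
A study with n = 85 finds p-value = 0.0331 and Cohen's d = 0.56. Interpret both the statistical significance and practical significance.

Statistically significant (p = 0.0331 < 0.05). Cohen's d = 0.56 indicates a medium effect size. Both statistical and practical significance should be considered.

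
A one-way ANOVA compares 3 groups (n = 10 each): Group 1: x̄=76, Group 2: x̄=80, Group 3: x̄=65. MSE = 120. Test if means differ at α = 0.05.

Grand mean = 73.67. SS_between = 1206.67, MS_between = 603.33. F = 5.028, F_crit ≈ 3.354. Reject H₀.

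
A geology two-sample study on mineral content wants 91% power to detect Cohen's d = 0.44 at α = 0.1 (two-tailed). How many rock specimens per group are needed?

z_{α/2} = 1.645, z_β = Φ⁻¹(0.91) = 1.341. For small effect (d = 0.44): n per group = 2(z_{α/2} + z_β)²/d² = 2(1.645 + 1.341)²/0.44² = 92.1 → 93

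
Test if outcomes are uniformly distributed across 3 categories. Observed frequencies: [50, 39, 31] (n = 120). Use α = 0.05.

Expected = 40 each. χ² = Σ(O-E)²/E = 4.55. df = 2, critical value = 5.991. Fail to reject H₀.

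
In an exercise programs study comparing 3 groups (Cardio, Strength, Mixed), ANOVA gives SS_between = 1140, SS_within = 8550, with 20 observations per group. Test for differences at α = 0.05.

df_between = 2, df_within = 57. F = MS_between/MS_within = 570.0/150.0 = 3.8. F_crit ≈ 3.159. Reject H₀. At least one mean differs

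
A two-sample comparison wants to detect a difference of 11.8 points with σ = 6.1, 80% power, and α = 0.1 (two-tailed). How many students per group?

n per group = 2(z_α/2 + z_β)²σ²/d² = 2×(1.645 + 0.84)²×6.1²/11.8² = 3.3 → n = 4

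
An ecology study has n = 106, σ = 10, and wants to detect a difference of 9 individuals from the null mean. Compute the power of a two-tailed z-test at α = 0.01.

SE = σ/√n = 10/√106 = 0.971. Non-centrality λ = d/SE = 9/0.971 = 9.266. Power ≈ Φ(λ - z_{α/2}) = Φ(9.266 - 2.576) = Φ(6.69) = 1.0.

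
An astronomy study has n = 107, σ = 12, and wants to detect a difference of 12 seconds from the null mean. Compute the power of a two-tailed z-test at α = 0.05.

SE = σ/√n = 12/√107 = 1.16. Non-centrality λ = d/SE = 12/1.16 = 10.344. Power ≈ Φ(λ - z_{α/2}) = Φ(10.344 - 1.96) = Φ(8.384) = 1.0.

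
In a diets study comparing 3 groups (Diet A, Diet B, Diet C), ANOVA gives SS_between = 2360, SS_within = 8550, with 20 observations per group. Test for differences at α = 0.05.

df_between = 2, df_within = 57. F = MS_between/MS_within = 1180.0/150.0 = 7.867. F_crit ≈ 3.159. Reject H₀. At least one mean differs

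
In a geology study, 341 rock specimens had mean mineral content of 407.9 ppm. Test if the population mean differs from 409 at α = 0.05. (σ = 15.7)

z = (x̄ - μ₀)/(σ/√n) = (407.9 - 409)/(15.7/√341) = -1.294. Critical value: ±1.96. Since |-1.294| ≤ 1.96, Fail to reject H₀.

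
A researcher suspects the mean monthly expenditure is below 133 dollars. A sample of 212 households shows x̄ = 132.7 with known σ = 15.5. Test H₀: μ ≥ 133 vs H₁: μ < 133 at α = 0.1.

z = -0.282. Critical value: -1.28. Fail to reject H₀.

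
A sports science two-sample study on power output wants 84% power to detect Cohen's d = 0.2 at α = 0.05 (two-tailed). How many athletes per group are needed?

z_{α/2} = 1.96, z_β = Φ⁻¹(0.84) = 0.994. For small effect (d = 0.2): n per group = 2(z_{α/2} + z_β)²/d² = 2(1.96 + 0.994)²/0.2² = 436.3 → 437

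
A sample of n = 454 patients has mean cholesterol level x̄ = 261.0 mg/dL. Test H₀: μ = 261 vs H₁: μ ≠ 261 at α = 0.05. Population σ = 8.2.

z = (x̄ - μ₀)/(σ/√n) = (261.0 - 261)/(8.2/√454) = 0.0. Critical value: ±1.96. Since |0.0| ≤ 1.96, Fail to reject H₀.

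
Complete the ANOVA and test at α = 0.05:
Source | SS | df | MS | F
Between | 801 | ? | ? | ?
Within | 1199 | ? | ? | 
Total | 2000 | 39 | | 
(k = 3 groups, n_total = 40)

df_between = 2, df_within = 37. MS_between = 400.5, MS_within = 32.41. F = 12.359, F_crit ≈ 3.252. Reject H₀.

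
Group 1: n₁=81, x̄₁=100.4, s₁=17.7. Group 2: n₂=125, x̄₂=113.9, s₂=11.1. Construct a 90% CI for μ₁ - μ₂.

Difference = -13.5. SE = √(17.7²/81 + 11.1²/125) = 2.203. CI = (-17.12, -9.88)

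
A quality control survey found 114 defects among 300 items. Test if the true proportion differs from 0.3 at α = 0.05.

p̂ = 0.38, p₀ = 0.3. z = (p̂ - p₀)/√(p₀(1-p₀)/n) = 3.024. Critical: ±1.96. Reject H₀.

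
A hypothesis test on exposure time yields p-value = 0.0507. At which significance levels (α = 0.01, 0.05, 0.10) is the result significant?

p = 0.0507. Significant at: α = 0.1.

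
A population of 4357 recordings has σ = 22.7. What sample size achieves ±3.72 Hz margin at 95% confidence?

Without FPC: n₀ = (1.96×22.7/3.72)² = 143.047. With FPC: n = n₀N/(n₀+N-1) = 138.5 → n = 139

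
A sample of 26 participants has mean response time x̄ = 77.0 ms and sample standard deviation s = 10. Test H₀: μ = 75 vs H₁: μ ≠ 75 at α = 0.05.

t = (x̄ - μ₀)/(s/√n) = (77.0 - 75)/(10/√26) = 1.02. df = 25, critical t = ±2.06. Fail to reject H₀.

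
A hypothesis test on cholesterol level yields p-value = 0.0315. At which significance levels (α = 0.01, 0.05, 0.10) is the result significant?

p = 0.0315. Significant at: α = 0.05, 0.1.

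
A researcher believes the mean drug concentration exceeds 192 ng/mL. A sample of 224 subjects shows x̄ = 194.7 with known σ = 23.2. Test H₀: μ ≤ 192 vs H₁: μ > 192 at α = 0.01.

z = 1.742. Critical value: 2.33. Fail to reject H₀.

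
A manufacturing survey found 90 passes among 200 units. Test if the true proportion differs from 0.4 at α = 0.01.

p̂ = 0.45, p₀ = 0.4. z = (p̂ - p₀)/√(p₀(1-p₀)/n) = 1.443. Critical: ±2.576. Fail to reject H₀.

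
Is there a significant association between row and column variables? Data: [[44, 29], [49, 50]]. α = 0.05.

χ² = 1.966. df = 1, critical = 3.841. Fail to reject H₀. No evidence of dependence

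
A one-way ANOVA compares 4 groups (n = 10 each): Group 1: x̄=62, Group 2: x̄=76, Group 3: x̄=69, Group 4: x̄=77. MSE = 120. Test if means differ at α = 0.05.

Grand mean = 71.0. SS_between = 1460.0, MS_between = 486.67. F = 4.056, F_crit ≈ 2.866. Reject H₀.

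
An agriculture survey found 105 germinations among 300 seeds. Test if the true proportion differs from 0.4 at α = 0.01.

p̂ = 0.35, p₀ = 0.4. z = (p̂ - p₀)/√(p₀(1-p₀)/n) = -1.768. Critical: ±2.576. Fail to reject H₀.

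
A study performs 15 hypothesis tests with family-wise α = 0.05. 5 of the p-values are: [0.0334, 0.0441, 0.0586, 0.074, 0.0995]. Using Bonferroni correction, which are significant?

Bonferroni α = 0.05/15 = 0.00333. None of the given p-values are significant.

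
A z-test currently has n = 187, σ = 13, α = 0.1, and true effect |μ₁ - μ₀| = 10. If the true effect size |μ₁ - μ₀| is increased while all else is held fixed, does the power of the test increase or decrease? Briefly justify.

Power increases: a larger true effect increases the non-centrality λ = |μ₁ - μ₀|/(σ/√n).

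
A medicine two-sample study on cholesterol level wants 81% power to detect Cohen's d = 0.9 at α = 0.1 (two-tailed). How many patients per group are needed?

z_{α/2} = 1.645, z_β = Φ⁻¹(0.81) = 0.878. For large effect (d = 0.9): n per group = 2(z_{α/2} + z_β)²/d² = 2(1.645 + 0.878)²/0.9² = 15.7 → 16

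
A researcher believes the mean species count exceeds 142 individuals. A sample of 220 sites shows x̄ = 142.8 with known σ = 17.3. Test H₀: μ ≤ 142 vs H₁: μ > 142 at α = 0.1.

z = 0.686. Critical value: 1.28. Fail to reject H₀.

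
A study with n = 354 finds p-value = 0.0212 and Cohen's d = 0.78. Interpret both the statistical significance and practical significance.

Statistically significant (p = 0.0212 < 0.05). Cohen's d = 0.78 indicates a medium effect size. Both statistical and practical significance should be considered.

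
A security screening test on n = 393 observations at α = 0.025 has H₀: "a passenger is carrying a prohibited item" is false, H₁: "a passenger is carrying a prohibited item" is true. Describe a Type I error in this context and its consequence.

Type I error: rejecting H₀ when it is true — concluding that a passenger is carrying a prohibited item when in fact it is not. Consequence: detaining an innocent passenger — delay and inconvenience.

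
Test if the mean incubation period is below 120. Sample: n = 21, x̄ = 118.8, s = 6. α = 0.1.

t = (118.8 - 120)/(6/√21) = -0.917, df = 20. Critical t = -1.325. Fail to reject H₀.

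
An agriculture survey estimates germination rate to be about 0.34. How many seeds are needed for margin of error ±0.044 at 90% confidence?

n = z²p(1-p)/E² = 1.645²×0.34×0.66/0.044² = 313.7 → n = 314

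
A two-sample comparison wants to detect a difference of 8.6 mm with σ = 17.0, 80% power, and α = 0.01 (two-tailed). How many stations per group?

n per group = 2(z_α/2 + z_β)²σ²/d² = 2×(2.576 + 0.84)²×17.0²/8.6² = 91.2 → n = 92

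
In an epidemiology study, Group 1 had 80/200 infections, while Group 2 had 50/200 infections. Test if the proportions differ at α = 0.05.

p̂₁ = 0.4, p̂₂ = 0.25, pooled p̂ = 0.325. z = 3.203. Critical: ±1.96. Reject H₀.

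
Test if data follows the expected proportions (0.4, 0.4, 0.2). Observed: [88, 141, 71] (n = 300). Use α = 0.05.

Expected: [120.0, 120.0, 60.0]. χ² = 14.225. df = 2, critical = 5.991. Reject H₀.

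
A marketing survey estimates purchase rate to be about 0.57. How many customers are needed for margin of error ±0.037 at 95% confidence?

n = z²p(1-p)/E² = 1.96²×0.57×0.43/0.037² = 687.8 → n = 688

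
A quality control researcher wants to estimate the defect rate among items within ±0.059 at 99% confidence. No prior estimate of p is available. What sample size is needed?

Conservative approach: use p = 0.5 (maximizes p(1-p) = 0.25). n = z²(0.25)/E² = 2.576²×0.25/0.059² = 476.6 → n = 477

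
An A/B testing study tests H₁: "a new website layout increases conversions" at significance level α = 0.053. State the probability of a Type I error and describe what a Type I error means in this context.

P(Type I error) = α = 0.053. A Type I error is rejecting H₀ when H₀ is actually true (false positive) — here, concluding that a new website layout increases conversions when in fact this is not the case. Consequence: rolling out a layout that doesn't actually help — wasted engineering effort.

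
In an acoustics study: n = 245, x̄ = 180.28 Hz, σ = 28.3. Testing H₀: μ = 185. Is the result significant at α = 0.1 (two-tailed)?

z = (180.28 - 185)/(28.3/√245) = -2.611. Since |z| > 1.645, significant at α = 0.1.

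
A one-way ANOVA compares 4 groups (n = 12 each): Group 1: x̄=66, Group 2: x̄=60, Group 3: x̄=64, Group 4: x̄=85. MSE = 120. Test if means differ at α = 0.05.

Grand mean = 68.75. SS_between = 4449.0, MS_between = 1483.0. F = 12.358, F_crit ≈ 2.816. Reject H₀.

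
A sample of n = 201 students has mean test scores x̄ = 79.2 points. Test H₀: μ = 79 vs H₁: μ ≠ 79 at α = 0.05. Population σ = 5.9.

z = (x̄ - μ₀)/(σ/√n) = (79.2 - 79)/(5.9/√201) = 0.481. Critical value: ±1.96. Since |0.481| ≤ 1.96, Fail to reject H₀.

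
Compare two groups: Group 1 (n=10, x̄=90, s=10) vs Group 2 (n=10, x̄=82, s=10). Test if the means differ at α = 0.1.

Pooled sp = 10.0. t = 1.789, df = 18. Critical t = ±1.734. Reject H₀.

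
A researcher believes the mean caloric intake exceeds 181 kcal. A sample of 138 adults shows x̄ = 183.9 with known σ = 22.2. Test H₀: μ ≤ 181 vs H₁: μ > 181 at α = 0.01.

z = 1.535. Critical value: 2.33. Fail to reject H₀.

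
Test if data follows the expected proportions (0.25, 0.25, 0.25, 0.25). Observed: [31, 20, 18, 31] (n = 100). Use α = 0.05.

Expected: [25.0, 25.0, 25.0, 25.0]. χ² = 5.84. df = 3, critical = 7.815. Fail to reject H₀.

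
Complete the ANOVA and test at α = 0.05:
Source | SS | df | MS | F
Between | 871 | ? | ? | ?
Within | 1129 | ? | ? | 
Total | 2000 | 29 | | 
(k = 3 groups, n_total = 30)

df_between = 2, df_within = 27. MS_between = 435.5, MS_within = 41.81. F = 10.415, F_crit ≈ 3.354. Reject H₀.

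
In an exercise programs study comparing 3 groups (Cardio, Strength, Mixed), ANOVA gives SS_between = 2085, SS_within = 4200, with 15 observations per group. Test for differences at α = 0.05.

df_between = 2, df_within = 42. F = MS_between/MS_within = 1042.5/100.0 = 10.425. F_crit ≈ 3.22. Reject H₀. At least one mean differs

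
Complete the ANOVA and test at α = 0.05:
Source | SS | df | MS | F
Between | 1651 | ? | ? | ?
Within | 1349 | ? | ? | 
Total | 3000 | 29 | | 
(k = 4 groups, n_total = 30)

df_between = 3, df_within = 26. MS_between = 550.33, MS_within = 51.88. F = 10.607, F_crit ≈ 2.975. Reject H₀.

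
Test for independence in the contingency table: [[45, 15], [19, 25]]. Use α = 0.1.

χ² = 10.858. df = 1, critical = 2.706. Reject H₀. Variables are dependent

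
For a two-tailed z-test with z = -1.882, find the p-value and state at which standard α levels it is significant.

p = 2·P(Z > |-1.882|) = 2·(1 - Φ(1.882)) ≈ 0.0598. Significant at α = 0.1.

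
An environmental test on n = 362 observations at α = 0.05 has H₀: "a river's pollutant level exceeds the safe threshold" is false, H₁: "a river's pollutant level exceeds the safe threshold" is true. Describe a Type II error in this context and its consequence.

Type II error: failing to reject H₀ when it is false — concluding that a river's pollutant level exceeds the safe threshold is not supported when in fact it is. Consequence: allowing unsafe pollution to continue.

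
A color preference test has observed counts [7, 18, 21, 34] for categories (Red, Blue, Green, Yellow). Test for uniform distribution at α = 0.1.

Expected = 20 each. χ² = Σ(O-E)²/E = 18.5. df = 3, critical value = 6.251. Reject H₀.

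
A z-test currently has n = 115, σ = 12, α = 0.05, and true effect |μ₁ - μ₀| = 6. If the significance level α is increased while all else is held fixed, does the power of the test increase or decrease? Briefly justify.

Power increases: a larger α lowers the critical value, so more of the H₁ sampling distribution falls in the rejection region.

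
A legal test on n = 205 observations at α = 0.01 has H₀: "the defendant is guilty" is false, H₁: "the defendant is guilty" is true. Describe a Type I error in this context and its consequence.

Type I error: rejecting H₀ when it is true — concluding that the defendant is guilty when in fact it is not. Consequence: convicting an innocent person.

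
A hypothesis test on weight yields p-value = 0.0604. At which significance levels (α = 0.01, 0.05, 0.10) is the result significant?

p = 0.0604. Significant at: α = 0.1.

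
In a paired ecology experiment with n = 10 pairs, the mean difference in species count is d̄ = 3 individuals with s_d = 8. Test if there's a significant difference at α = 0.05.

t = d̄/(s_d/√n) = 3/(8/√10) = 1.186. df = 9, critical t = ±2.262. Fail to reject H₀.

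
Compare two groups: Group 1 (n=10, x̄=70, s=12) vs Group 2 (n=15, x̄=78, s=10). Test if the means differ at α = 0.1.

Pooled sp = 10.83. t = -1.81, df = 23. Critical t = ±1.714. Reject H₀.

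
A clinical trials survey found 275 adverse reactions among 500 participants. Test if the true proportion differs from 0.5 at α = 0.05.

p̂ = 0.55, p₀ = 0.5. z = (p̂ - p₀)/√(p₀(1-p₀)/n) = 2.236. Critical: ±1.96. Reject H₀.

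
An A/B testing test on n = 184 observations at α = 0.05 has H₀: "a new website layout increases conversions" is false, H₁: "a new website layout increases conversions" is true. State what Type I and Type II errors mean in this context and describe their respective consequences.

Type I (false positive): concluding that a new website layout increases conversions when it is not — rolling out a layout that doesn't actually help — wasted engineering effort. Type II (false negative): failing to conclude that a new website layout increases conversions when it is — discarding a layout that would have improved conversions — lost revenue. Which is costlier depends on domain priorities and is a judgement call rather than a statistical fact.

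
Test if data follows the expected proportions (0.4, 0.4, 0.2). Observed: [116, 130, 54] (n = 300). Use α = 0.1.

Expected: [120.0, 120.0, 60.0]. χ² = 1.567. df = 2, critical = 4.605. Fail to reject H₀.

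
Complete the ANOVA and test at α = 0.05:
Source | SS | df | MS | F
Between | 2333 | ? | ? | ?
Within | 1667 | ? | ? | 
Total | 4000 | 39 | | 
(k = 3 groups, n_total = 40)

df_between = 2, df_within = 37. MS_between = 1166.5, MS_within = 45.05. F = 25.891, F_crit ≈ 3.252. Reject H₀.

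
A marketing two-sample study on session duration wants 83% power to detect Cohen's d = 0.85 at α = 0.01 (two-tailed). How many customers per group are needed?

z_{α/2} = 2.576, z_β = Φ⁻¹(0.83) = 0.954. For large effect (d = 0.85): n per group = 2(z_{α/2} + z_β)²/d² = 2(2.576 + 0.954)²/0.85² = 34.5 → 35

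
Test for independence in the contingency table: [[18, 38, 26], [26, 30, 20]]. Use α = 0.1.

χ² = 2.955. df = 2, critical = 4.605. Fail to reject H₀. No evidence of dependence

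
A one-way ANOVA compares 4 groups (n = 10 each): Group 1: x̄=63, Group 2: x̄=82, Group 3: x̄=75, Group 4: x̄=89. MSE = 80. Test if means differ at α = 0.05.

Grand mean = 77.25. SS_between = 3687.5, MS_between = 1229.17. F = 15.365, F_crit ≈ 2.866. Reject H₀.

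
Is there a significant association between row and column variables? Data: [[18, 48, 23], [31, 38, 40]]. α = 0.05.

χ² = 7.253. df = 2, critical = 5.991. Reject H₀. Variables are dependent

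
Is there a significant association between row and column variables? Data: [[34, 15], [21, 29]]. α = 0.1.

χ² = 7.518. df = 1, critical = 2.706. Reject H₀. Variables are dependent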